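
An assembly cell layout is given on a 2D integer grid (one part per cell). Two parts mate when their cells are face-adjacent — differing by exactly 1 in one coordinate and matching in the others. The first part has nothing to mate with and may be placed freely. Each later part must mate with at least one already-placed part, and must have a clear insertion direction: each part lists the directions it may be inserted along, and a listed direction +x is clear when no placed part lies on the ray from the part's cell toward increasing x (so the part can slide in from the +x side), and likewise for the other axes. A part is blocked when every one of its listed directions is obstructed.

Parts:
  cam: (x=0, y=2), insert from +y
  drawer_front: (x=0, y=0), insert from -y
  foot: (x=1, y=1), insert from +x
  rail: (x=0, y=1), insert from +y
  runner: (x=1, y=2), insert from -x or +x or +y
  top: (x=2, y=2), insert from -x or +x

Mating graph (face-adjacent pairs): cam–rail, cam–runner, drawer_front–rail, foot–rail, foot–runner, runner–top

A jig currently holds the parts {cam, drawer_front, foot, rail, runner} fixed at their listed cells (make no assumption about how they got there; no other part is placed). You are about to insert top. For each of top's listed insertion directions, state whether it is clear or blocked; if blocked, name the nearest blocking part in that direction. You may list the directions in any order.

+x: clear; -x: blocked by runner

-x: nearest on ray is runner@(1, 2) ⇒ blocked
+x: ray from top(2, 2) has no placed part ⇒ clear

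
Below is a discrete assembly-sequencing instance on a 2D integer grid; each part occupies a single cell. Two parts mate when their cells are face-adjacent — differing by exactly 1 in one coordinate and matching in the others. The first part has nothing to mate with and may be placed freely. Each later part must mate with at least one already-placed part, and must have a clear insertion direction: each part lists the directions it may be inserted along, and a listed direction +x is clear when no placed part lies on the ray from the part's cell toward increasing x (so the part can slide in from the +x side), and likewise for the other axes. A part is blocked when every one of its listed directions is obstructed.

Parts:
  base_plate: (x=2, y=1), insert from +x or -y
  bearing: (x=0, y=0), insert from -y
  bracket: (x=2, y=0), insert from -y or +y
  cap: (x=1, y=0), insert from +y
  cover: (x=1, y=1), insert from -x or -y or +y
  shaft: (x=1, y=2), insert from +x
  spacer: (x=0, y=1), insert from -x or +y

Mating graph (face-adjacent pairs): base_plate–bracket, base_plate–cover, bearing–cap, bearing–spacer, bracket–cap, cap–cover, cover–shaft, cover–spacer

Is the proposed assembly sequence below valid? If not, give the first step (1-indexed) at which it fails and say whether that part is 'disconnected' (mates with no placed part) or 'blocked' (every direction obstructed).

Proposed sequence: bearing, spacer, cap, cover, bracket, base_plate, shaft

1. bearing@(0, 0) [-y clear] — {bearing}
2. spacer@(0, 1) [-x clear] — {bearing, spacer}
3. cap@(1, 0) [+y clear] — {bearing, cap, spacer}
4. cover@(1, 1) [+y clear] — {bearing, cap, cover, spacer}
5. bracket@(2, 0) [-y clear] — {bearing, bracket, cap, cover, spacer}
6. base_plate@(2, 1) [+x clear] — {base_plate, bearing, bracket, cap, cover, spacer}
7. shaft@(1, 2) [+x clear] — {base_plate, bearing, bracket, cap, cover, shaft, spacer}

Valid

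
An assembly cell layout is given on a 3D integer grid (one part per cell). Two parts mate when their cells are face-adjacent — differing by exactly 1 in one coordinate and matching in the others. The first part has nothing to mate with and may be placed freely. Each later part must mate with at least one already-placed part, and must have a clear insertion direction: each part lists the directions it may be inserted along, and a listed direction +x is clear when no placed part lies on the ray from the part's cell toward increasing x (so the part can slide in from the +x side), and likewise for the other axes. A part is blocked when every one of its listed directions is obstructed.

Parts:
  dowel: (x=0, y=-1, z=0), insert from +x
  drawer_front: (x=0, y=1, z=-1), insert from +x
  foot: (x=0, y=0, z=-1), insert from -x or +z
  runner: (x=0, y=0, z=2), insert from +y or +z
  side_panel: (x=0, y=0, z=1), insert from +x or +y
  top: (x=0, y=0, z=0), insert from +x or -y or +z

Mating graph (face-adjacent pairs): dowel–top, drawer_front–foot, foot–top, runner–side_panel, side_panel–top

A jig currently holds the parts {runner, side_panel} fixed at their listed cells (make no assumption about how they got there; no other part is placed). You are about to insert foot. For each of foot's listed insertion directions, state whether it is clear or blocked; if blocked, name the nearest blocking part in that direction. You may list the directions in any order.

+z: blocked by side_panel; -x: clear

-x: ray from foot(0, 0, -1) has no placed part ⇒ clear
+z: nearest on ray is side_panel@(0, 0, 1) ⇒ blocked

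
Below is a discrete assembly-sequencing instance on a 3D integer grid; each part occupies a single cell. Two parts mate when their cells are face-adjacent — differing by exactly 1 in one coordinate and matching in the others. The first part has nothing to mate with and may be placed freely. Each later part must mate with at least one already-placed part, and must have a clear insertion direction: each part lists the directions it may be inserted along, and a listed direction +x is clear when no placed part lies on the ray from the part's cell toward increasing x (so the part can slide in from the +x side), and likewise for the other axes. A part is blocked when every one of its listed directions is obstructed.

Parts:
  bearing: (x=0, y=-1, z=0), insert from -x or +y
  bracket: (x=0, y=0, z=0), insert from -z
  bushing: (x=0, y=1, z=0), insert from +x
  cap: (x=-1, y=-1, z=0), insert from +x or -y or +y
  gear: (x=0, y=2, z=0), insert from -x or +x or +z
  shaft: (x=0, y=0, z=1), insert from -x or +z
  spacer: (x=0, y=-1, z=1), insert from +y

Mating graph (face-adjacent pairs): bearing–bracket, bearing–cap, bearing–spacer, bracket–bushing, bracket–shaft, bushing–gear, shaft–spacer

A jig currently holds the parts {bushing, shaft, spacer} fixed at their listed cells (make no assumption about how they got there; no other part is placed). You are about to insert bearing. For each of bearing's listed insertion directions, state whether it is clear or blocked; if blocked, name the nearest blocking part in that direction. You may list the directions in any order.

+y: blocked by bushing; -x: clear

-x: ray from bearing(0, -1, 0) has no placed part ⇒ clear
+y: nearest on ray is bushing@(0, 1, 0) ⇒ blocked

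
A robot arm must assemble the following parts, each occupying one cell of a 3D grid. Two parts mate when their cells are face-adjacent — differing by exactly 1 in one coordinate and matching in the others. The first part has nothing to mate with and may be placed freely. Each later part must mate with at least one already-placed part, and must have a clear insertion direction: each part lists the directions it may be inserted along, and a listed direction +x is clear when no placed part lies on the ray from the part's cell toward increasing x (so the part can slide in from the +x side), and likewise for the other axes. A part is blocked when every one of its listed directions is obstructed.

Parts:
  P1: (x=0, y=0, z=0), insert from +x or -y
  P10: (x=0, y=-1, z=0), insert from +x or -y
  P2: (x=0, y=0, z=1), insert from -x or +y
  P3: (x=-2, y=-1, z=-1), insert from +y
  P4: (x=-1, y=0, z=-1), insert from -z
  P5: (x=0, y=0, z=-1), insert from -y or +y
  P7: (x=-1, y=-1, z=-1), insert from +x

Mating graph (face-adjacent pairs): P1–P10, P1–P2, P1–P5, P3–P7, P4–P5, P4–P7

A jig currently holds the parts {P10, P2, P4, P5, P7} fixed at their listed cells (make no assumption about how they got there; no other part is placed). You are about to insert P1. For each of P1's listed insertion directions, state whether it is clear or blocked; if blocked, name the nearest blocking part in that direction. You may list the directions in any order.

+x: ray from P1(0, 0, 0) has no placed part ⇒ clear
-y: nearest on ray is P10@(0, -1, 0) ⇒ blocked

+x: clear; -y: blocked by P10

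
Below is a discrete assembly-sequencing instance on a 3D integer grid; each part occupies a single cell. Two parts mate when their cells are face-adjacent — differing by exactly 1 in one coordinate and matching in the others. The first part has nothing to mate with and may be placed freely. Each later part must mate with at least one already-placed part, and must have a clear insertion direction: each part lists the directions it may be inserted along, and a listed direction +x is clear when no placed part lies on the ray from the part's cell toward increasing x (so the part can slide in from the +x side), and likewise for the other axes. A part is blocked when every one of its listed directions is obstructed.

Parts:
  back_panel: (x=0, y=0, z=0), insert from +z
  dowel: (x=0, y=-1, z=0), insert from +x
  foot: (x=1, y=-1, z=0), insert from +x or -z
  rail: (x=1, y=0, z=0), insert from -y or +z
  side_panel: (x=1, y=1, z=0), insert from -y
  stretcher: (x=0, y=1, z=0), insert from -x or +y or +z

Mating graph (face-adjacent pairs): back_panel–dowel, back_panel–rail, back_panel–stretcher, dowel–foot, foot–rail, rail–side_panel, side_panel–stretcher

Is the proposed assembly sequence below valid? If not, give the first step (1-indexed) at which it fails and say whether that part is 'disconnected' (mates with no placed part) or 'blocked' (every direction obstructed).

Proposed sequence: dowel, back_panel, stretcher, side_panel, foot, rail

Valid

1. dowel@(0, -1, 0) [+x clear] — {dowel}
2. back_panel@(0, 0, 0) [+z clear] — {back_panel, dowel}
3. stretcher@(0, 1, 0) [-x clear] — {back_panel, dowel, stretcher}
4. side_panel@(1, 1, 0) [-y clear] — {back_panel, dowel, side_panel, stretcher}
5. foot@(1, -1, 0) [+x clear] — {back_panel, dowel, foot, side_panel, stretcher}
6. rail@(1, 0, 0) [+z clear] — {back_panel, dowel, foot, rail, side_panel, stretcher}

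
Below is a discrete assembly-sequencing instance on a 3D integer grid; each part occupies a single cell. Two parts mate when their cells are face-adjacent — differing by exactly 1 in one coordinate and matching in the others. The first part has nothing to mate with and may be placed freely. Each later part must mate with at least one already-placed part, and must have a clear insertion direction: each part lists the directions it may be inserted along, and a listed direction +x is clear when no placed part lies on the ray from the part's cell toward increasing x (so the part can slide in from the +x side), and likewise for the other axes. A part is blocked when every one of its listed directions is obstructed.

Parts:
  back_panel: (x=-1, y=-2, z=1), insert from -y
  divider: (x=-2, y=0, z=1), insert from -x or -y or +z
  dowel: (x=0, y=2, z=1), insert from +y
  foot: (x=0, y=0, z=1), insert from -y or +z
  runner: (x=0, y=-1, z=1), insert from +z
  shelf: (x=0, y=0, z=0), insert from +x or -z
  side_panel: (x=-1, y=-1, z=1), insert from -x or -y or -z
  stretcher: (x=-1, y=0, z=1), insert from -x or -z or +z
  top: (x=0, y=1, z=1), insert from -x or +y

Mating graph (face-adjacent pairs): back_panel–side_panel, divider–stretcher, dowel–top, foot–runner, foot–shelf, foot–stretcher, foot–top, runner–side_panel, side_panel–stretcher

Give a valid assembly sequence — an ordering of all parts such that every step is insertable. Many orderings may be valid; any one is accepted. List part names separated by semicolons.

1. runner@(0, -1, 1) [+z clear] — {runner}
2. foot@(0, 0, 1) [+z clear] — {foot, runner}
3. stretcher@(-1, 0, 1) [-x clear] — {foot, runner, stretcher}
4. divider@(-2, 0, 1) [-x clear] — {divider, foot, runner, stretcher}
5. side_panel@(-1, -1, 1) [-x clear] — {divider, foot, runner, side_panel, stretcher}
6. back_panel@(-1, -2, 1) [-y clear] — {back_panel, divider, foot, runner, side_panel, stretcher}
7. shelf@(0, 0, 0) [+x clear] — {back_panel, divider, foot, runner, shelf, side_panel, stretcher}
8. top@(0, 1, 1) [-x clear] — {back_panel, divider, foot, runner, shelf, side_panel, stretcher, top}
9. dowel@(0, 2, 1) [+y clear] — {back_panel, divider, dowel, foot, runner, shelf, side_panel, stretcher, top}

runner; foot; stretcher; divider; side_panel; back_panel; shelf; top; dowel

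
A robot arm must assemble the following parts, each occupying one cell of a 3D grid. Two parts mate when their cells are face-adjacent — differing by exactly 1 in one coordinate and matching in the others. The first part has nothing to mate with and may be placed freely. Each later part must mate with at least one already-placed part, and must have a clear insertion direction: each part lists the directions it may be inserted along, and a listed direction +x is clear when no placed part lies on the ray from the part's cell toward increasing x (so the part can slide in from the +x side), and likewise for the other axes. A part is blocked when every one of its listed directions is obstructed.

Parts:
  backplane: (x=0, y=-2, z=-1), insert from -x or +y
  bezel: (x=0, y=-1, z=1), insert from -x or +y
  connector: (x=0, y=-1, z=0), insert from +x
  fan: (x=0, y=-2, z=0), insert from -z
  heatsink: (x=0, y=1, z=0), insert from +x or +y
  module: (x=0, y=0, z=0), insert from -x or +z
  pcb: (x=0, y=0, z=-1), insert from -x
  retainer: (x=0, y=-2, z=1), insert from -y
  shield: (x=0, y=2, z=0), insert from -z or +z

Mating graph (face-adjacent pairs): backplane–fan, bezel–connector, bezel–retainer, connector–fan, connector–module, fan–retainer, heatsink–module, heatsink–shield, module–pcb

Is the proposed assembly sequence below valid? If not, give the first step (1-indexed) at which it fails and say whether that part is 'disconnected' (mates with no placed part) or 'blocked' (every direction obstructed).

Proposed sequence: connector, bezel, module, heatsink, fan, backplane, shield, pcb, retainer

Valid

1. connector@(0, -1, 0) [+x clear] — {connector}
2. bezel@(0, -1, 1) [-x clear] — {bezel, connector}
3. module@(0, 0, 0) [-x clear] — {bezel, connector, module}
4. heatsink@(0, 1, 0) [+x clear] — {bezel, connector, heatsink, module}
5. fan@(0, -2, 0) [-z clear] — {bezel, connector, fan, heatsink, module}
6. backplane@(0, -2, -1) [-x clear] — {backplane, bezel, connector, fan, heatsink, module}
7. shield@(0, 2, 0) [-z clear] — {backplane, bezel, connector, fan, heatsink, module, shield}
8. pcb@(0, 0, -1) [-x clear] — {backplane, bezel, connector, fan, heatsink, module, pcb, shield}
9. retainer@(0, -2, 1) [-y clear] — {backplane, bezel, connector, fan, heatsink, module, pcb, retainer, shield}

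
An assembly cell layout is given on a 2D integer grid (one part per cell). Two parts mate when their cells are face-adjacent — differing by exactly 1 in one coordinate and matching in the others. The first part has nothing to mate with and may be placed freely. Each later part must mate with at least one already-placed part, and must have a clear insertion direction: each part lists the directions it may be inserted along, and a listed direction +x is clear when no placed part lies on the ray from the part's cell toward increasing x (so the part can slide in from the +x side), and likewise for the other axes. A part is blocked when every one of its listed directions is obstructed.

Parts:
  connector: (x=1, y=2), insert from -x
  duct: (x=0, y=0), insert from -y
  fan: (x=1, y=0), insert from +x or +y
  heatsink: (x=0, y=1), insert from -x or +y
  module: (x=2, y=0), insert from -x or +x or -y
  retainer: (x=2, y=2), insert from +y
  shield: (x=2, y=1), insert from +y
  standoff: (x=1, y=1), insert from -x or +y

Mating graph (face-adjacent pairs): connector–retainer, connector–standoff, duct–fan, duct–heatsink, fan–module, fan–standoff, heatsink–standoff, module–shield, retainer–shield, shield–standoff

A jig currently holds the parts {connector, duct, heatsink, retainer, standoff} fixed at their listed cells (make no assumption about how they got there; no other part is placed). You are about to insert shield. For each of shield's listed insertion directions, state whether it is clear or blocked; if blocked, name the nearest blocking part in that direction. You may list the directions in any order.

+y: nearest on ray is retainer@(2, 2) ⇒ blocked

+y: blocked by retainer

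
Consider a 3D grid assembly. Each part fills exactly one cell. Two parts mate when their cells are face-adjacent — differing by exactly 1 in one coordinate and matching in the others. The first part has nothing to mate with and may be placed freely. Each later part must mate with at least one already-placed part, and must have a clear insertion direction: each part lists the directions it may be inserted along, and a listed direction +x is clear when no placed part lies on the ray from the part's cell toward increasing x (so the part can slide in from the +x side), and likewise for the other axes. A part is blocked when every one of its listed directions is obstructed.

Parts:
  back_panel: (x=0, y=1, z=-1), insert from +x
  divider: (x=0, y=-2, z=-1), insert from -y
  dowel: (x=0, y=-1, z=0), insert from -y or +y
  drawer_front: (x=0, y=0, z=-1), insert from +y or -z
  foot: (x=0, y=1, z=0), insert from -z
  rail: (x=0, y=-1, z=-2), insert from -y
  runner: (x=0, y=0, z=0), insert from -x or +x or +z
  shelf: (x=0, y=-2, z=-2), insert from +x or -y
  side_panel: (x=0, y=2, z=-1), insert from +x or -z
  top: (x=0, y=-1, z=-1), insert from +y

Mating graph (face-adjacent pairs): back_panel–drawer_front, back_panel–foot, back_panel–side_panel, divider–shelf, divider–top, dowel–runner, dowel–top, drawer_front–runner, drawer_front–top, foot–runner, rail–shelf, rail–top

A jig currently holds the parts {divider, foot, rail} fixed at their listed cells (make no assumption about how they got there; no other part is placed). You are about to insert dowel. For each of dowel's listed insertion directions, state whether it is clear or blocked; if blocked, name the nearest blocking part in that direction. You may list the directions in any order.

+y: blocked by foot; -y: clear

-y: ray from dowel(0, -1, 0) has no placed part ⇒ clear
+y: nearest on ray is foot@(0, 1, 0) ⇒ blocked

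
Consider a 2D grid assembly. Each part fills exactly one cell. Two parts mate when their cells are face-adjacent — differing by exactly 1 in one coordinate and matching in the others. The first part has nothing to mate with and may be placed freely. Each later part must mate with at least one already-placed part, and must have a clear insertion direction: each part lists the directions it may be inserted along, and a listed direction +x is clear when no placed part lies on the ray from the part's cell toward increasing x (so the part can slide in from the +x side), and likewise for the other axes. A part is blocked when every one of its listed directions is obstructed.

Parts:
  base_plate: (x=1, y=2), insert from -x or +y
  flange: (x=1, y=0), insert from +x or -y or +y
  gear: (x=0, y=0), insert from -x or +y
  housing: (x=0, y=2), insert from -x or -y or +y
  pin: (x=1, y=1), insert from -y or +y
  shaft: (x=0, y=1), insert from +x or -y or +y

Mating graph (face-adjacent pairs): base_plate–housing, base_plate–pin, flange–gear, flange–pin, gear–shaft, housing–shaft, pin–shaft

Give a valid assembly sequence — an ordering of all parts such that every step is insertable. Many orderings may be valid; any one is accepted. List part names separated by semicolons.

gear; shaft; housing; base_plate; pin; flange

1. gear@(0, 0) [-x clear] — {gear}
2. shaft@(0, 1) [+x clear] — {gear, shaft}
3. housing@(0, 2) [-x clear] — {gear, housing, shaft}
4. base_plate@(1, 2) [+y clear] — {base_plate, gear, housing, shaft}
5. pin@(1, 1) [-y clear] — {base_plate, gear, housing, pin, shaft}
6. flange@(1, 0) [+x clear] — {base_plate, flange, gear, housing, pin, shaft}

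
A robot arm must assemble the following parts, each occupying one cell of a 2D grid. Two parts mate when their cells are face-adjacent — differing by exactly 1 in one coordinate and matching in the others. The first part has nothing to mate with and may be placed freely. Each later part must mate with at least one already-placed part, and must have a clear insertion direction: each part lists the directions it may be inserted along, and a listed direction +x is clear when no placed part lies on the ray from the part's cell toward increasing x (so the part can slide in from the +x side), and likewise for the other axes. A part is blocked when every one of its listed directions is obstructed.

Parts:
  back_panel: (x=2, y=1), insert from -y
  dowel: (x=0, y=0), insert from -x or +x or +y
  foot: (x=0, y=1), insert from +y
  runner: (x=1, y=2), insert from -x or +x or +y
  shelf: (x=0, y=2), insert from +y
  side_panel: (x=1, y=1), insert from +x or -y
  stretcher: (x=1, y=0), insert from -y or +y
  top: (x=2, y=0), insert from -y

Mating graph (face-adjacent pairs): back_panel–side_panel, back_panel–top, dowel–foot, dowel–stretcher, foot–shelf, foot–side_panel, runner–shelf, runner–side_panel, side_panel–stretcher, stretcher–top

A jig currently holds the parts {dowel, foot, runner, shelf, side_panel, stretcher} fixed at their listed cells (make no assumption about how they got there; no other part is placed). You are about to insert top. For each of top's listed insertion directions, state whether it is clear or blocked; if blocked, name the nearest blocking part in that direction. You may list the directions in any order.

-y: clear

-y: ray from top(2, 0) has no placed part ⇒ clear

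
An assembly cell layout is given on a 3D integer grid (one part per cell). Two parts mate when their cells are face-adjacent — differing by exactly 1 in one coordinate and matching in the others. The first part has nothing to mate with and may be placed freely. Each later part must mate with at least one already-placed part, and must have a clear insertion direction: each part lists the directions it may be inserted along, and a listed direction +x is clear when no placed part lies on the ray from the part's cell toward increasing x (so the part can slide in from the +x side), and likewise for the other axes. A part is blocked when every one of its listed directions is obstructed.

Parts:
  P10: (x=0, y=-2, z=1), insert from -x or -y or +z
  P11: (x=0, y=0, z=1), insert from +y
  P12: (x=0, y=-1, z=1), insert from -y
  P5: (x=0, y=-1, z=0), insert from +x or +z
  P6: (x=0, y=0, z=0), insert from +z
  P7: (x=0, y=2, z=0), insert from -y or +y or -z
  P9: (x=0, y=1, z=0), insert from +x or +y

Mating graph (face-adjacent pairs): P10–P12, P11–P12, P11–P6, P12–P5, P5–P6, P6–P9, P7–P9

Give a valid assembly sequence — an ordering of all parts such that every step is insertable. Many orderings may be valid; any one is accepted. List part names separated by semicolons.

1. P5@(0, -1, 0) [+x clear] — {P5}
2. P6@(0, 0, 0) [+z clear] — {P5, P6}
3. P11@(0, 0, 1) [+y clear] — {P11, P5, P6}
4. P9@(0, 1, 0) [+x clear] — {P11, P5, P6, P9}
5. P7@(0, 2, 0) [+y clear] — {P11, P5, P6, P7, P9}
6. P12@(0, -1, 1) [-y clear] — {P11, P12, P5, P6, P7, P9}
7. P10@(0, -2, 1) [-x clear] — {P10, P11, P12, P5, P6, P7, P9}

P5; P6; P11; P9; P7; P12; P10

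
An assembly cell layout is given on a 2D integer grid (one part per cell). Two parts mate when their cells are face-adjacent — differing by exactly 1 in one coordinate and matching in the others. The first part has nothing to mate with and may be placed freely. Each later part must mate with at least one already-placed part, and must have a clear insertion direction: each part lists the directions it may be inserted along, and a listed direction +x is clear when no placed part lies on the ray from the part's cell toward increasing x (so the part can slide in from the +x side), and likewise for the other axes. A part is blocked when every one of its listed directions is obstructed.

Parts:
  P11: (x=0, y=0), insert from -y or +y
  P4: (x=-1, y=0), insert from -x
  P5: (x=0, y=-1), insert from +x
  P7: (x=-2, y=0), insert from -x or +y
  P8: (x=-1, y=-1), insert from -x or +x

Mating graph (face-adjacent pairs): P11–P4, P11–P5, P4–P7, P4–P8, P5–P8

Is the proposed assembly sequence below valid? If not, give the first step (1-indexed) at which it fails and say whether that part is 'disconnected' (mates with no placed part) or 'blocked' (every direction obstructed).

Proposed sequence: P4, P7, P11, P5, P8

Valid

1. P4@(-1, 0) [-x clear] — {P4}
2. P7@(-2, 0) [-x clear] — {P4, P7}
3. P11@(0, 0) [-y clear] — {P11, P4, P7}
4. P5@(0, -1) [+x clear] — {P11, P4, P5, P7}
5. P8@(-1, -1) [-x clear] — {P11, P4, P5, P7, P8}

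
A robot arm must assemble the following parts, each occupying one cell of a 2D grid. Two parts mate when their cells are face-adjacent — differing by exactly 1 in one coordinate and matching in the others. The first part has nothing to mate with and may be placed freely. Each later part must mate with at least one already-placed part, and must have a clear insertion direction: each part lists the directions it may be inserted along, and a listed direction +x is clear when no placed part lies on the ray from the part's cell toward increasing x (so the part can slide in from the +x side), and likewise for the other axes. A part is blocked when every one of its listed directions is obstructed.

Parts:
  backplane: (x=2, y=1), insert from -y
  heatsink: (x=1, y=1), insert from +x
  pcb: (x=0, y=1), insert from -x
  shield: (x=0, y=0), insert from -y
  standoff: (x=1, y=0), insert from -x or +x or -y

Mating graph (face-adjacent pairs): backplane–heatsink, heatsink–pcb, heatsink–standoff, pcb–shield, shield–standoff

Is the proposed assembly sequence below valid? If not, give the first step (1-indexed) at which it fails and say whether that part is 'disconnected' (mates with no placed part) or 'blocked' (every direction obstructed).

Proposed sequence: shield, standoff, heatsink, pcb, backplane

Valid

1. shield@(0, 0) [-y clear] — {shield}
2. standoff@(1, 0) [+x clear] — {shield, standoff}
3. heatsink@(1, 1) [+x clear] — {heatsink, shield, standoff}
4. pcb@(0, 1) [-x clear] — {heatsink, pcb, shield, standoff}
5. backplane@(2, 1) [-y clear] — {backplane, heatsink, pcb, shield, standoff}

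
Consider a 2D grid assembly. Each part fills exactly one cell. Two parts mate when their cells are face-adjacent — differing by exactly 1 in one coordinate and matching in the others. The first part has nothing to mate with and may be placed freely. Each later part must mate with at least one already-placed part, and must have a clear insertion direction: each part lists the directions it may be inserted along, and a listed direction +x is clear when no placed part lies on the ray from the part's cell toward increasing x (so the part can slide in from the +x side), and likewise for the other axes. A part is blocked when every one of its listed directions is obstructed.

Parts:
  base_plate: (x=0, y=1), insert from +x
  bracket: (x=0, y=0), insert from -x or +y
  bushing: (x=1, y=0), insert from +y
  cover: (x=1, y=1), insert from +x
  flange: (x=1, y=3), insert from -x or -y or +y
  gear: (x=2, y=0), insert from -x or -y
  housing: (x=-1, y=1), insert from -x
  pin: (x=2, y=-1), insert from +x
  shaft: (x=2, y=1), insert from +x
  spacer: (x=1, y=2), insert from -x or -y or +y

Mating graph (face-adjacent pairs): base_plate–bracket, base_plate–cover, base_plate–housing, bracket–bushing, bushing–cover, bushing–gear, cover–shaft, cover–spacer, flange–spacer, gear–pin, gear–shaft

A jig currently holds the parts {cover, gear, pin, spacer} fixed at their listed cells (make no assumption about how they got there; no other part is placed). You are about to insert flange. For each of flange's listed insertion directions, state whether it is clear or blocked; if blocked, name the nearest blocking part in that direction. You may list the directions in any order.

+y: clear; -x: clear; -y: blocked by spacer

-x: ray from flange(1, 3) has no placed part ⇒ clear
-y: nearest on ray is spacer@(1, 2) ⇒ blocked
+y: ray from flange(1, 3) has no placed part ⇒ clear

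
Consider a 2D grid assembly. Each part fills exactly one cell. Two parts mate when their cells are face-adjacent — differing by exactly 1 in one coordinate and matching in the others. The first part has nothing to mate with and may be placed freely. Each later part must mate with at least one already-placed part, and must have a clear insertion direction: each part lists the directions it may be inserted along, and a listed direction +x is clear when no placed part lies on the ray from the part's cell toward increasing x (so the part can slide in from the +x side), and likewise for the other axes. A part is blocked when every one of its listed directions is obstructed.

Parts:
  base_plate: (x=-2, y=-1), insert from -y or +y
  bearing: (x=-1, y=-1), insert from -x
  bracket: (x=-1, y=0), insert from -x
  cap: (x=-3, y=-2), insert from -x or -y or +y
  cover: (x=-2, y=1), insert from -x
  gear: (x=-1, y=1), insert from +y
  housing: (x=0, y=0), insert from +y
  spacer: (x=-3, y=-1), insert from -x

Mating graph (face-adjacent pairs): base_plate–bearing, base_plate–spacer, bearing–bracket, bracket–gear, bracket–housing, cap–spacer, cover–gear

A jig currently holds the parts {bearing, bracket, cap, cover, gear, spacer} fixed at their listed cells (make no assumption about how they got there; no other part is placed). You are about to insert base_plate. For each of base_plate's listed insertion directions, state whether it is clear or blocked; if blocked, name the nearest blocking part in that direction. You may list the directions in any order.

-y: ray from base_plate(-2, -1) has no placed part ⇒ clear
+y: nearest on ray is cover@(-2, 1) ⇒ blocked

+y: blocked by cover; -y: clear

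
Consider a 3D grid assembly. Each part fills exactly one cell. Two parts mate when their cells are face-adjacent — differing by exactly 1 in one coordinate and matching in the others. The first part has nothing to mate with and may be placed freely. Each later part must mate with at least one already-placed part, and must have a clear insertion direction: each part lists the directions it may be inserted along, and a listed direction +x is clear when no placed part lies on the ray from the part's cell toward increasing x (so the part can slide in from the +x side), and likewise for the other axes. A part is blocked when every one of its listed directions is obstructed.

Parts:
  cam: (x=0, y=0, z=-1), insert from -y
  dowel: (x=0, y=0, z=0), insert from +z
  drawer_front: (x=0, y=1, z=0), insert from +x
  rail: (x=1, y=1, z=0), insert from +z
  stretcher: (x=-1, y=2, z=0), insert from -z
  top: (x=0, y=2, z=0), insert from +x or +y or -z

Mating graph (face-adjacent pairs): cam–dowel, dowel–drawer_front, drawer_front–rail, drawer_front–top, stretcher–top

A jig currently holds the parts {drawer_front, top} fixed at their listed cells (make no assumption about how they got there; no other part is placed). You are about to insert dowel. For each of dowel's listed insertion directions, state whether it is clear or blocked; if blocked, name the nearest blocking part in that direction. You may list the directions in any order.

+z: ray from dowel(0, 0, 0) has no placed part ⇒ clear

+z: clear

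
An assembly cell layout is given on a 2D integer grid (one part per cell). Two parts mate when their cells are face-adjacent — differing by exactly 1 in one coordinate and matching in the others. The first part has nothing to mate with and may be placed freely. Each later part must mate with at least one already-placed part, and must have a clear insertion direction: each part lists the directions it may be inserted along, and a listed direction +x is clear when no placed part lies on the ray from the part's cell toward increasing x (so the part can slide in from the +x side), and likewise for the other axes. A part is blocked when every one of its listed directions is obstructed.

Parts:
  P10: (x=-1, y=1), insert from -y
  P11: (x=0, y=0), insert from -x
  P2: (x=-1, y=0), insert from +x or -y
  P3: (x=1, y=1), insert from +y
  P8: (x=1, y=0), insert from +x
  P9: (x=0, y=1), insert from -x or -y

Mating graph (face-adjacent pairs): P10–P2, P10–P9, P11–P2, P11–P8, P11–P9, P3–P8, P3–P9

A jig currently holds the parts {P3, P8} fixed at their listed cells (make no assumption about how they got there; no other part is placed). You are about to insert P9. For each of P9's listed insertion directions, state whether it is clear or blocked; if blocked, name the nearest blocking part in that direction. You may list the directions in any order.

-x: ray from P9(0, 1) has no placed part ⇒ clear
-y: ray from P9(0, 1) has no placed part ⇒ clear

-x: clear; -y: clear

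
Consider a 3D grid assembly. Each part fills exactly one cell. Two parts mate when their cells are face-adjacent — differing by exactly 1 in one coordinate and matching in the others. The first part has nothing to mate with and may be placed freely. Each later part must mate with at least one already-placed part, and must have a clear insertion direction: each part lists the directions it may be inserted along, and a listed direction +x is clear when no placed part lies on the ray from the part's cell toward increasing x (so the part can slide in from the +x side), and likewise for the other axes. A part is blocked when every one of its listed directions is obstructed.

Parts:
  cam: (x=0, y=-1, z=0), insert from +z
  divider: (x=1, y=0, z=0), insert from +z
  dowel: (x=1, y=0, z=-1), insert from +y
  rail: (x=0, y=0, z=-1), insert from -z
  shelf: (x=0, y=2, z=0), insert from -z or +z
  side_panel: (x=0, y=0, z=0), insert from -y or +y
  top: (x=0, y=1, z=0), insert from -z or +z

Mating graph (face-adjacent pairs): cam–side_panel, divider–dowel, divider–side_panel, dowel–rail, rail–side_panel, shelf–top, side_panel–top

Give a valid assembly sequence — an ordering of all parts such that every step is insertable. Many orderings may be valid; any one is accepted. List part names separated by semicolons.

top; shelf; side_panel; rail; dowel; divider; cam

1. top@(0, 1, 0) [-z clear] — {top}
2. shelf@(0, 2, 0) [-z clear] — {shelf, top}
3. side_panel@(0, 0, 0) [-y clear] — {shelf, side_panel, top}
4. rail@(0, 0, -1) [-z clear] — {rail, shelf, side_panel, top}
5. dowel@(1, 0, -1) [+y clear] — {dowel, rail, shelf, side_panel, top}
6. divider@(1, 0, 0) [+z clear] — {divider, dowel, rail, shelf, side_panel, top}
7. cam@(0, -1, 0) [+z clear] — {cam, divider, dowel, rail, shelf, side_panel, top}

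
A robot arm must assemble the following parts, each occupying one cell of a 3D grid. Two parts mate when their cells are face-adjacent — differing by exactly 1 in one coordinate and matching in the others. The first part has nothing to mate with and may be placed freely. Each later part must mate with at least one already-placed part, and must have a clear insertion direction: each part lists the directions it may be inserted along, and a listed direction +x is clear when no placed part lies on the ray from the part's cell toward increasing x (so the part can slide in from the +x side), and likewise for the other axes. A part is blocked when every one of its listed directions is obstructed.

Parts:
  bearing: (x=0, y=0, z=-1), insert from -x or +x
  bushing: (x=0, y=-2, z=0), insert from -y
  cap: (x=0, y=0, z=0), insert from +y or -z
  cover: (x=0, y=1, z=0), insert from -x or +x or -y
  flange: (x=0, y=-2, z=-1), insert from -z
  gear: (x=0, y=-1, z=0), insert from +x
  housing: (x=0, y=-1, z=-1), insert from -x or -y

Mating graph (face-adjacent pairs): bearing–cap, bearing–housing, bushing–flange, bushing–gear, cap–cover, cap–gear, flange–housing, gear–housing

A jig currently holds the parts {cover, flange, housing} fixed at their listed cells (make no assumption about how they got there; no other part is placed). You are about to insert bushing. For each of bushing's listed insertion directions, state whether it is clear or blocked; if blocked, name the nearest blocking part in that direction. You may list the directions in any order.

-y: ray from bushing(0, -2, 0) has no placed part ⇒ clear

-y: clear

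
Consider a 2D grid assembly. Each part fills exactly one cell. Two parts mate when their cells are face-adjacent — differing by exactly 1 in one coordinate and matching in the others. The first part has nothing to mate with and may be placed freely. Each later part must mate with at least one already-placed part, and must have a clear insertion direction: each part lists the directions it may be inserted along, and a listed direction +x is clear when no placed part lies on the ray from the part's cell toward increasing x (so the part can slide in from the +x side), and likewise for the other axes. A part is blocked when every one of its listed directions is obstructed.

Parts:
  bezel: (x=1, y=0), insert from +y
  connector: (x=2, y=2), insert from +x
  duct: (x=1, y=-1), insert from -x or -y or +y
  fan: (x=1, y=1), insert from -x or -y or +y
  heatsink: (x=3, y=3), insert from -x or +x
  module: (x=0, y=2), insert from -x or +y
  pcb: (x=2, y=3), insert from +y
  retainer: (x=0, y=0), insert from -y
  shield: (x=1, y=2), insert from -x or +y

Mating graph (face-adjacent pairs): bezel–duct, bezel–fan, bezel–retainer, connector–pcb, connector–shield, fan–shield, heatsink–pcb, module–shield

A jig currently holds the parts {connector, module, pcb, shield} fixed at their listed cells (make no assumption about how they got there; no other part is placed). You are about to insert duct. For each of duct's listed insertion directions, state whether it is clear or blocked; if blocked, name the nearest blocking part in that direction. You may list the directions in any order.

-x: ray from duct(1, -1) has no placed part ⇒ clear
-y: ray from duct(1, -1) has no placed part ⇒ clear
+y: nearest on ray is shield@(1, 2) ⇒ blocked

+y: blocked by shield; -x: clear; -y: clear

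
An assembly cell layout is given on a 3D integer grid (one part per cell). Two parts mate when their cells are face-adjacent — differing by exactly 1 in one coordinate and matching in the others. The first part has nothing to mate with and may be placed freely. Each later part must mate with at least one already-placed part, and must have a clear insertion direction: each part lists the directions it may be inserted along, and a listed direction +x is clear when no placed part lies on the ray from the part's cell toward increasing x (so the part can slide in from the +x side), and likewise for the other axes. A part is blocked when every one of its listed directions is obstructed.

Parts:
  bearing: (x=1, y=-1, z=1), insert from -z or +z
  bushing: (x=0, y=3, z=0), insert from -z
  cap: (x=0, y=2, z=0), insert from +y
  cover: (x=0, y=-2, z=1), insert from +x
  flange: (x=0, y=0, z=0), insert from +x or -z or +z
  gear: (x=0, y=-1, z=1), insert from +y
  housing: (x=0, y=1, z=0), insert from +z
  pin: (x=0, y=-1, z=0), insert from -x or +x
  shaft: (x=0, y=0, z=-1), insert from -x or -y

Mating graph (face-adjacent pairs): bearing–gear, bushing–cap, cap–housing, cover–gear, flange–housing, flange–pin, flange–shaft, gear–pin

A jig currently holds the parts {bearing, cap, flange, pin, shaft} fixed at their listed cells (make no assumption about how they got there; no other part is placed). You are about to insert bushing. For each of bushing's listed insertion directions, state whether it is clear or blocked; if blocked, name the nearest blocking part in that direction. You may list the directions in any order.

-z: clear

-z: ray from bushing(0, 3, 0) has no placed part ⇒ clear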